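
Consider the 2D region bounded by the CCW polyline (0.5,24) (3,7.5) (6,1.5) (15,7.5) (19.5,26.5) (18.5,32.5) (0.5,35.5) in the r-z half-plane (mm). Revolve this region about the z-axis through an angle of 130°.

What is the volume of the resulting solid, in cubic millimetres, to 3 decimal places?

Profile (r,z), 7 vertices: (0.5,24) (3,7.5) (6,1.5) (15,7.5) (19.5,26.5) (18.5,32.5) (0.5,35.5)
edge 0: (0.5,24)→(3,7.5)  cross = 0.5·7.5 − 3·24 = -68.2500; (r_i+r_j)·cross = 3.5·-68.2500 = -238.8750
edge 1: (3,7.5)→(6,1.5)  cross = 3·1.5 − 6·7.5 = -40.5000; (r_i+r_j)·cross = 9·-40.5000 = -364.5000
edge 2: (6,1.5)→(15,7.5)  cross = 6·7.5 − 15·1.5 = 22.5000; (r_i+r_j)·cross = 21·22.5000 = 472.5000
edge 3: (15,7.5)→(19.5,26.5)  cross = 15·26.5 − 19.5·7.5 = 251.2500; (r_i+r_j)·cross = 34.5·251.2500 = 8668.1250
edge 4: (19.5,26.5)→(18.5,32.5)  cross = 19.5·32.5 − 18.5·26.5 = 143.5000; (r_i+r_j)·cross = 38·143.5000 = 5453.0000
edge 5: (18.5,32.5)→(0.5,35.5)  cross = 18.5·35.5 − 0.5·32.5 = 640.5000; (r_i+r_j)·cross = 19·640.5000 = 12169.5000
edge 6: (0.5,35.5)→(0.5,24)  cross = 0.5·24 − 0.5·35.5 = -5.7500; (r_i+r_j)·cross = 1·-5.7500 = -5.7500
Σcross = 943.2500 → A = |Σcross|/2 = 471.6250 mm²
Σ(r_i+r_j)·cross = 26154.0000 → first moment M = |Σ|/6 = 4359.0000
R_c = M/A = 4359.0000/471.6250 = 9.2425 mm
θ = 130° = 2.268928 rad
V = θ·R_c·A = 2.268928·9.2425·471.6250 = 9890.257 mm³

Volume = 9890.257 mm³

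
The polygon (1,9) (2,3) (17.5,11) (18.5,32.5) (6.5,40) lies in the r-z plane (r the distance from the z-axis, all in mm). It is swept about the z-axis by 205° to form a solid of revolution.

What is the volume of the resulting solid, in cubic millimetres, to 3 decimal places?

Profile (r,z), 5 vertices: (1,9) (2,3) (17.5,11) (18.5,32.5) (6.5,40)
edge 0: (1,9)→(2,3)  cross = 1·3 − 2·9 = -15.0000; (r_i+r_j)·cross = 3·-15.0000 = -45.0000
edge 1: (2,3)→(17.5,11)  cross = 2·11 − 17.5·3 = -30.5000; (r_i+r_j)·cross = 19.5·-30.5000 = -594.7500
edge 2: (17.5,11)→(18.5,32.5)  cross = 17.5·32.5 − 18.5·11 = 365.2500; (r_i+r_j)·cross = 36·365.2500 = 13149.0000
edge 3: (18.5,32.5)→(6.5,40)  cross = 18.5·40 − 6.5·32.5 = 528.7500; (r_i+r_j)·cross = 25·528.7500 = 13218.7500
edge 4: (6.5,40)→(1,9)  cross = 6.5·9 − 1·40 = 18.5000; (r_i+r_j)·cross = 7.5·18.5000 = 138.7500
Σcross = 867.0000 → A = |Σcross|/2 = 433.5000 mm²
Σ(r_i+r_j)·cross = 25866.7500 → first moment M = |Σ|/6 = 4311.1250
R_c = M/A = 4311.1250/433.5000 = 9.9449 mm
θ = 205° = 3.577925 rad
V = θ·R_c·A = 3.577925·9.9449·433.5000 = 15424.882 mm³

Volume = 15424.882 mm³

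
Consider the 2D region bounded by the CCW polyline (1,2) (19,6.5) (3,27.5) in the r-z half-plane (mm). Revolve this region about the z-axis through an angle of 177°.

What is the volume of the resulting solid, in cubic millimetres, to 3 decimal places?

Profile (r,z), 3 vertices: (1,2) (19,6.5) (3,27.5)
edge 0: (1,2)→(19,6.5)  cross = 1·6.5 − 19·2 = -31.5000; (r_i+r_j)·cross = 20·-31.5000 = -630.0000
edge 1: (19,6.5)→(3,27.5)  cross = 19·27.5 − 3·6.5 = 503.0000; (r_i+r_j)·cross = 22·503.0000 = 11066.0000
edge 2: (3,27.5)→(1,2)  cross = 3·2 − 1·27.5 = -21.5000; (r_i+r_j)·cross = 4·-21.5000 = -86.0000
Σcross = 450.0000 → A = |Σcross|/2 = 225.0000 mm²
Σ(r_i+r_j)·cross = 10350.0000 → first moment M = |Σ|/6 = 1725.0000
R_c = M/A = 1725.0000/225.0000 = 7.6667 mm
θ = 177° = 3.089233 rad
V = θ·R_c·A = 3.089233·7.6667·225.0000 = 5328.927 mm³

Volume = 5328.927 mm³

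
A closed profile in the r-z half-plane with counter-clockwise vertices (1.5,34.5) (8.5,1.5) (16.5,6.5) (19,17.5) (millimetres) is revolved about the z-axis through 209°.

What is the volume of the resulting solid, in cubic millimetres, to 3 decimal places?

Profile (r,z), 4 vertices: (1.5,34.5) (8.5,1.5) (16.5,6.5) (19,17.5)
edge 0: (1.5,34.5)→(8.5,1.5)  cross = 1.5·1.5 − 8.5·34.5 = -291.0000; (r_i+r_j)·cross = 10·-291.0000 = -2910.0000
edge 1: (8.5,1.5)→(16.5,6.5)  cross = 8.5·6.5 − 16.5·1.5 = 30.5000; (r_i+r_j)·cross = 25·30.5000 = 762.5000
edge 2: (16.5,6.5)→(19,17.5)  cross = 16.5·17.5 − 19·6.5 = 165.2500; (r_i+r_j)·cross = 35.5·165.2500 = 5866.3750
edge 3: (19,17.5)→(1.5,34.5)  cross = 19·34.5 − 1.5·17.5 = 629.2500; (r_i+r_j)·cross = 20.5·629.2500 = 12899.6250
Σcross = 534.0000 → A = |Σcross|/2 = 267.0000 mm²
Σ(r_i+r_j)·cross = 16618.5000 → first moment M = |Σ|/6 = 2769.7500
R_c = M/A = 2769.7500/267.0000 = 10.3736 mm
θ = 209° = 3.647738 rad
V = θ·R_c·A = 3.647738·10.3736·267.0000 = 10103.323 mm³

Volume = 10103.323 mm³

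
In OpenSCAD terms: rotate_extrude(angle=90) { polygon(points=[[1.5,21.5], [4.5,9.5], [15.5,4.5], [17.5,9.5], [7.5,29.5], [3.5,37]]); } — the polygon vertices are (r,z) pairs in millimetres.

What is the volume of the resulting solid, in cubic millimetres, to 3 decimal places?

Profile (r,z), 6 vertices: (1.5,21.5) (4.5,9.5) (15.5,4.5) (17.5,9.5) (7.5,29.5) (3.5,37)
edge 0: (1.5,21.5)→(4.5,9.5)  cross = 1.5·9.5 − 4.5·21.5 = -82.5000; (r_i+r_j)·cross = 6·-82.5000 = -495.0000
edge 1: (4.5,9.5)→(15.5,4.5)  cross = 4.5·4.5 − 15.5·9.5 = -127.0000; (r_i+r_j)·cross = 20·-127.0000 = -2540.0000
edge 2: (15.5,4.5)→(17.5,9.5)  cross = 15.5·9.5 − 17.5·4.5 = 68.5000; (r_i+r_j)·cross = 33·68.5000 = 2260.5000
edge 3: (17.5,9.5)→(7.5,29.5)  cross = 17.5·29.5 − 7.5·9.5 = 445.0000; (r_i+r_j)·cross = 25·445.0000 = 11125.0000
edge 4: (7.5,29.5)→(3.5,37)  cross = 7.5·37 − 3.5·29.5 = 174.2500; (r_i+r_j)·cross = 11·174.2500 = 1916.7500
edge 5: (3.5,37)→(1.5,21.5)  cross = 3.5·21.5 − 1.5·37 = 19.7500; (r_i+r_j)·cross = 5·19.7500 = 98.7500
Σcross = 498.0000 → A = |Σcross|/2 = 249.0000 mm²
Σ(r_i+r_j)·cross = 12366.0000 → first moment M = |Σ|/6 = 2061.0000
R_c = M/A = 2061.0000/249.0000 = 8.2771 mm
θ = 90° = 1.570796 rad
V = θ·R_c·A = 1.570796·8.2771·249.0000 = 3237.411 mm³

Volume = 3237.411 mm³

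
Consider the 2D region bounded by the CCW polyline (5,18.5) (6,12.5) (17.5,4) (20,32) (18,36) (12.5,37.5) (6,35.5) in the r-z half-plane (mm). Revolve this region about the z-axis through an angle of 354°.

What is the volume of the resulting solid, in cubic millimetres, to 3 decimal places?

Volume = 29388.644 mm³

Profile (r,z), 7 vertices: (5,18.5) (6,12.5) (17.5,4) (20,32) (18,36) (12.5,37.5) (6,35.5)
edge 0: (5,18.5)→(6,12.5)  cross = 5·12.5 − 6·18.5 = -48.5000; (r_i+r_j)·cross = 11·-48.5000 = -533.5000
edge 1: (6,12.5)→(17.5,4)  cross = 6·4 − 17.5·12.5 = -194.7500; (r_i+r_j)·cross = 23.5·-194.7500 = -4576.6250
edge 2: (17.5,4)→(20,32)  cross = 17.5·32 − 20·4 = 480.0000; (r_i+r_j)·cross = 37.5·480.0000 = 18000.0000
edge 3: (20,32)→(18,36)  cross = 20·36 − 18·32 = 144.0000; (r_i+r_j)·cross = 38·144.0000 = 5472.0000
edge 4: (18,36)→(12.5,37.5)  cross = 18·37.5 − 12.5·36 = 225.0000; (r_i+r_j)·cross = 30.5·225.0000 = 6862.5000
edge 5: (12.5,37.5)→(6,35.5)  cross = 12.5·35.5 − 6·37.5 = 218.7500; (r_i+r_j)·cross = 18.5·218.7500 = 4046.8750
edge 6: (6,35.5)→(5,18.5)  cross = 6·18.5 − 5·35.5 = -66.5000; (r_i+r_j)·cross = 11·-66.5000 = -731.5000
Σcross = 758.0000 → A = |Σcross|/2 = 379.0000 mm²
Σ(r_i+r_j)·cross = 28539.7500 → first moment M = |Σ|/6 = 4756.6250
R_c = M/A = 4756.6250/379.0000 = 12.5505 mm
θ = 354° = 6.178466 rad
V = θ·R_c·A = 6.178466·12.5505·379.0000 = 29388.644 mm³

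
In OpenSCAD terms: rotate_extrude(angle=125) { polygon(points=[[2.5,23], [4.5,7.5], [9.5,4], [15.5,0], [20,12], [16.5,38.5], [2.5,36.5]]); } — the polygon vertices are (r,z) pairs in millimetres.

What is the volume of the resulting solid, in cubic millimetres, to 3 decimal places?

Profile (r,z), 7 vertices: (2.5,23) (4.5,7.5) (9.5,4) (15.5,0) (20,12) (16.5,38.5) (2.5,36.5)
edge 0: (2.5,23)→(4.5,7.5)  cross = 2.5·7.5 − 4.5·23 = -84.7500; (r_i+r_j)·cross = 7·-84.7500 = -593.2500
edge 1: (4.5,7.5)→(9.5,4)  cross = 4.5·4 − 9.5·7.5 = -53.2500; (r_i+r_j)·cross = 14·-53.2500 = -745.5000
edge 2: (9.5,4)→(15.5,0)  cross = 9.5·0 − 15.5·4 = -62.0000; (r_i+r_j)·cross = 25·-62.0000 = -1550.0000
edge 3: (15.5,0)→(20,12)  cross = 15.5·12 − 20·0 = 186.0000; (r_i+r_j)·cross = 35.5·186.0000 = 6603.0000
edge 4: (20,12)→(16.5,38.5)  cross = 20·38.5 − 16.5·12 = 572.0000; (r_i+r_j)·cross = 36.5·572.0000 = 20878.0000
edge 5: (16.5,38.5)→(2.5,36.5)  cross = 16.5·36.5 − 2.5·38.5 = 506.0000; (r_i+r_j)·cross = 19·506.0000 = 9614.0000
edge 6: (2.5,36.5)→(2.5,23)  cross = 2.5·23 − 2.5·36.5 = -33.7500; (r_i+r_j)·cross = 5·-33.7500 = -168.7500
Σcross = 1030.2500 → A = |Σcross|/2 = 515.1250 mm²
Σ(r_i+r_j)·cross = 34037.5000 → first moment M = |Σ|/6 = 5672.9167
R_c = M/A = 5672.9167/515.1250 = 11.0127 mm
θ = 125° = 2.181662 rad
V = θ·R_c·A = 2.181662·11.0127·515.1250 = 12376.384 mm³

Volume = 12376.384 mm³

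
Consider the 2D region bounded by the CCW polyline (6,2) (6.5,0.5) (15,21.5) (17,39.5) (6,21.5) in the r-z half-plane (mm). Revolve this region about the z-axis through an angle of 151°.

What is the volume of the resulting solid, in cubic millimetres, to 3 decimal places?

Volume = 5066.153 mm³

Profile (r,z), 5 vertices: (6,2) (6.5,0.5) (15,21.5) (17,39.5) (6,21.5)
edge 0: (6,2)→(6.5,0.5)  cross = 6·0.5 − 6.5·2 = -10.0000; (r_i+r_j)·cross = 12.5·-10.0000 = -125.0000
edge 1: (6.5,0.5)→(15,21.5)  cross = 6.5·21.5 − 15·0.5 = 132.2500; (r_i+r_j)·cross = 21.5·132.2500 = 2843.3750
edge 2: (15,21.5)→(17,39.5)  cross = 15·39.5 − 17·21.5 = 227.0000; (r_i+r_j)·cross = 32·227.0000 = 7264.0000
edge 3: (17,39.5)→(6,21.5)  cross = 17·21.5 − 6·39.5 = 128.5000; (r_i+r_j)·cross = 23·128.5000 = 2955.5000
edge 4: (6,21.5)→(6,2)  cross = 6·2 − 6·21.5 = -117.0000; (r_i+r_j)·cross = 12·-117.0000 = -1404.0000
Σcross = 360.7500 → A = |Σcross|/2 = 180.3750 mm²
Σ(r_i+r_j)·cross = 11533.8750 → first moment M = |Σ|/6 = 1922.3125
R_c = M/A = 1922.3125/180.3750 = 10.6573 mm
θ = 151° = 2.635447 rad
V = θ·R_c·A = 2.635447·10.6573·180.3750 = 5066.153 mm³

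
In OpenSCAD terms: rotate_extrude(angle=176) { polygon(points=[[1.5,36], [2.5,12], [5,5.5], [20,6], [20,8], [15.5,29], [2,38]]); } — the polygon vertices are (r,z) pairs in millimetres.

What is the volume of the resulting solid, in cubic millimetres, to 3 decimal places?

Volume = 12542.140 mm³

Profile (r,z), 7 vertices: (1.5,36) (2.5,12) (5,5.5) (20,6) (20,8) (15.5,29) (2,38)
edge 0: (1.5,36)→(2.5,12)  cross = 1.5·12 − 2.5·36 = -72.0000; (r_i+r_j)·cross = 4·-72.0000 = -288.0000
edge 1: (2.5,12)→(5,5.5)  cross = 2.5·5.5 − 5·12 = -46.2500; (r_i+r_j)·cross = 7.5·-46.2500 = -346.8750
edge 2: (5,5.5)→(20,6)  cross = 5·6 − 20·5.5 = -80.0000; (r_i+r_j)·cross = 25·-80.0000 = -2000.0000
edge 3: (20,6)→(20,8)  cross = 20·8 − 20·6 = 40.0000; (r_i+r_j)·cross = 40·40.0000 = 1600.0000
edge 4: (20,8)→(15.5,29)  cross = 20·29 − 15.5·8 = 456.0000; (r_i+r_j)·cross = 35.5·456.0000 = 16188.0000
edge 5: (15.5,29)→(2,38)  cross = 15.5·38 − 2·29 = 531.0000; (r_i+r_j)·cross = 17.5·531.0000 = 9292.5000
edge 6: (2,38)→(1.5,36)  cross = 2·36 − 1.5·38 = 15.0000; (r_i+r_j)·cross = 3.5·15.0000 = 52.5000
Σcross = 843.7500 → A = |Σcross|/2 = 421.8750 mm²
Σ(r_i+r_j)·cross = 24498.1250 → first moment M = |Σ|/6 = 4083.0208
R_c = M/A = 4083.0208/421.8750 = 9.6783 mm
θ = 176° = 3.071779 rad
V = θ·R_c·A = 3.071779·9.6783·421.8750 = 12542.140 mm³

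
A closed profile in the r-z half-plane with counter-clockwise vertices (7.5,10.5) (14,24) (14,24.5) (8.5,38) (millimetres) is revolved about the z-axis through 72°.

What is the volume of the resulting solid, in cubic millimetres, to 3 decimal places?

Profile (r,z), 4 vertices: (7.5,10.5) (14,24) (14,24.5) (8.5,38)
edge 0: (7.5,10.5)→(14,24)  cross = 7.5·24 − 14·10.5 = 33.0000; (r_i+r_j)·cross = 21.5·33.0000 = 709.5000
edge 1: (14,24)→(14,24.5)  cross = 14·24.5 − 14·24 = 7.0000; (r_i+r_j)·cross = 28·7.0000 = 196.0000
edge 2: (14,24.5)→(8.5,38)  cross = 14·38 − 8.5·24.5 = 323.7500; (r_i+r_j)·cross = 22.5·323.7500 = 7284.3750
edge 3: (8.5,38)→(7.5,10.5)  cross = 8.5·10.5 − 7.5·38 = -195.7500; (r_i+r_j)·cross = 16·-195.7500 = -3132.0000
Σcross = 168.0000 → A = |Σcross|/2 = 84.0000 mm²
Σ(r_i+r_j)·cross = 5057.8750 → first moment M = |Σ|/6 = 842.9792
R_c = M/A = 842.9792/84.0000 = 10.0355 mm
θ = 72° = 1.256637 rad
V = θ·R_c·A = 1.256637·10.0355·84.0000 = 1059.319 mm³

Volume = 1059.319 mm³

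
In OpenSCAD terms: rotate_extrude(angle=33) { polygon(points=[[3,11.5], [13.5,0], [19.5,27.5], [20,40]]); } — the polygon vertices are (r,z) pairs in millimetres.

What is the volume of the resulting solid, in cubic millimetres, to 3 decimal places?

Volume = 2045.097 mm³

Profile (r,z), 4 vertices: (3,11.5) (13.5,0) (19.5,27.5) (20,40)
edge 0: (3,11.5)→(13.5,0)  cross = 3·0 − 13.5·11.5 = -155.2500; (r_i+r_j)·cross = 16.5·-155.2500 = -2561.6250
edge 1: (13.5,0)→(19.5,27.5)  cross = 13.5·27.5 − 19.5·0 = 371.2500; (r_i+r_j)·cross = 33·371.2500 = 12251.2500
edge 2: (19.5,27.5)→(20,40)  cross = 19.5·40 − 20·27.5 = 230.0000; (r_i+r_j)·cross = 39.5·230.0000 = 9085.0000
edge 3: (20,40)→(3,11.5)  cross = 20·11.5 − 3·40 = 110.0000; (r_i+r_j)·cross = 23·110.0000 = 2530.0000
Σcross = 556.0000 → A = |Σcross|/2 = 278.0000 mm²
Σ(r_i+r_j)·cross = 21304.6250 → first moment M = |Σ|/6 = 3550.7708
R_c = M/A = 3550.7708/278.0000 = 12.7726 mm
θ = 33° = 0.575959 rad
V = θ·R_c·A = 0.575959·12.7726·278.0000 = 2045.097 mm³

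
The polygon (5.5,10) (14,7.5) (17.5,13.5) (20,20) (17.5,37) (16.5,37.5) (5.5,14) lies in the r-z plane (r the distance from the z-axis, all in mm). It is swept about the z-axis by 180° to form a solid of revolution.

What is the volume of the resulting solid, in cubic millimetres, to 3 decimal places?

Profile (r,z), 7 vertices: (5.5,10) (14,7.5) (17.5,13.5) (20,20) (17.5,37) (16.5,37.5) (5.5,14)
edge 0: (5.5,10)→(14,7.5)  cross = 5.5·7.5 − 14·10 = -98.7500; (r_i+r_j)·cross = 19.5·-98.7500 = -1925.6250
edge 1: (14,7.5)→(17.5,13.5)  cross = 14·13.5 − 17.5·7.5 = 57.7500; (r_i+r_j)·cross = 31.5·57.7500 = 1819.1250
edge 2: (17.5,13.5)→(20,20)  cross = 17.5·20 − 20·13.5 = 80.0000; (r_i+r_j)·cross = 37.5·80.0000 = 3000.0000
edge 3: (20,20)→(17.5,37)  cross = 20·37 − 17.5·20 = 390.0000; (r_i+r_j)·cross = 37.5·390.0000 = 14625.0000
edge 4: (17.5,37)→(16.5,37.5)  cross = 17.5·37.5 − 16.5·37 = 45.7500; (r_i+r_j)·cross = 34·45.7500 = 1555.5000
edge 5: (16.5,37.5)→(5.5,14)  cross = 16.5·14 − 5.5·37.5 = 24.7500; (r_i+r_j)·cross = 22·24.7500 = 544.5000
edge 6: (5.5,14)→(5.5,10)  cross = 5.5·10 − 5.5·14 = -22.0000; (r_i+r_j)·cross = 11·-22.0000 = -242.0000
Σcross = 477.5000 → A = |Σcross|/2 = 238.7500 mm²
Σ(r_i+r_j)·cross = 19376.5000 → first moment M = |Σ|/6 = 3229.4167
R_c = M/A = 3229.4167/238.7500 = 13.5264 mm
θ = 180° = 3.141593 rad
V = θ·R_c·A = 3.141593·13.5264·238.7500 = 10145.512 mm³

Volume = 10145.512 mm³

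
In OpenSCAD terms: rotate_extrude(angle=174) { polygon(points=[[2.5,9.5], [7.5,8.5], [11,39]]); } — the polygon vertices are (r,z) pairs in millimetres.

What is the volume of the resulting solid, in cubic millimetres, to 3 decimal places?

Profile (r,z), 3 vertices: (2.5,9.5) (7.5,8.5) (11,39)
edge 0: (2.5,9.5)→(7.5,8.5)  cross = 2.5·8.5 − 7.5·9.5 = -50.0000; (r_i+r_j)·cross = 10·-50.0000 = -500.0000
edge 1: (7.5,8.5)→(11,39)  cross = 7.5·39 − 11·8.5 = 199.0000; (r_i+r_j)·cross = 18.5·199.0000 = 3681.5000
edge 2: (11,39)→(2.5,9.5)  cross = 11·9.5 − 2.5·39 = 7.0000; (r_i+r_j)·cross = 13.5·7.0000 = 94.5000
Σcross = 156.0000 → A = |Σcross|/2 = 78.0000 mm²
Σ(r_i+r_j)·cross = 3276.0000 → first moment M = |Σ|/6 = 546.0000
R_c = M/A = 546.0000/78.0000 = 7.0000 mm
θ = 174° = 3.036873 rad
V = θ·R_c·A = 3.036873·7.0000·78.0000 = 1658.133 mm³

Volume = 1658.133 mm³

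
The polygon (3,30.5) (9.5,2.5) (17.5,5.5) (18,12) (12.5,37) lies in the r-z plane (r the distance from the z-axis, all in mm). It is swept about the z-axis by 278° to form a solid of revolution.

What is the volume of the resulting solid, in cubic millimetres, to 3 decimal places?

Profile (r,z), 5 vertices: (3,30.5) (9.5,2.5) (17.5,5.5) (18,12) (12.5,37)
edge 0: (3,30.5)→(9.5,2.5)  cross = 3·2.5 − 9.5·30.5 = -282.2500; (r_i+r_j)·cross = 12.5·-282.2500 = -3528.1250
edge 1: (9.5,2.5)→(17.5,5.5)  cross = 9.5·5.5 − 17.5·2.5 = 8.5000; (r_i+r_j)·cross = 27·8.5000 = 229.5000
edge 2: (17.5,5.5)→(18,12)  cross = 17.5·12 − 18·5.5 = 111.0000; (r_i+r_j)·cross = 35.5·111.0000 = 3940.5000
edge 3: (18,12)→(12.5,37)  cross = 18·37 − 12.5·12 = 516.0000; (r_i+r_j)·cross = 30.5·516.0000 = 15738.0000
edge 4: (12.5,37)→(3,30.5)  cross = 12.5·30.5 − 3·37 = 270.2500; (r_i+r_j)·cross = 15.5·270.2500 = 4188.8750
Σcross = 623.5000 → A = |Σcross|/2 = 311.7500 mm²
Σ(r_i+r_j)·cross = 20568.7500 → first moment M = |Σ|/6 = 3428.1250
R_c = M/A = 3428.1250/311.7500 = 10.9964 mm
θ = 278° = 4.852015 rad
V = θ·R_c·A = 4.852015·10.9964·311.7500 = 16633.315 mm³

Volume = 16633.315 mm³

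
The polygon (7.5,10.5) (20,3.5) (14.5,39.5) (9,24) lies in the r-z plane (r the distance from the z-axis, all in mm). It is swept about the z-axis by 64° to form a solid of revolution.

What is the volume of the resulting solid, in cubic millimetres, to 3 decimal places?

Volume = 3511.882 mm³

Profile (r,z), 4 vertices: (7.5,10.5) (20,3.5) (14.5,39.5) (9,24)
edge 0: (7.5,10.5)→(20,3.5)  cross = 7.5·3.5 − 20·10.5 = -183.7500; (r_i+r_j)·cross = 27.5·-183.7500 = -5053.1250
edge 1: (20,3.5)→(14.5,39.5)  cross = 20·39.5 − 14.5·3.5 = 739.2500; (r_i+r_j)·cross = 34.5·739.2500 = 25504.1250
edge 2: (14.5,39.5)→(9,24)  cross = 14.5·24 − 9·39.5 = -7.5000; (r_i+r_j)·cross = 23.5·-7.5000 = -176.2500
edge 3: (9,24)→(7.5,10.5)  cross = 9·10.5 − 7.5·24 = -85.5000; (r_i+r_j)·cross = 16.5·-85.5000 = -1410.7500
Σcross = 462.5000 → A = |Σcross|/2 = 231.2500 mm²
Σ(r_i+r_j)·cross = 18864.0000 → first moment M = |Σ|/6 = 3144.0000
R_c = M/A = 3144.0000/231.2500 = 13.5957 mm
θ = 64° = 1.117011 rad
V = θ·R_c·A = 1.117011·13.5957·231.2500 = 3511.882 mm³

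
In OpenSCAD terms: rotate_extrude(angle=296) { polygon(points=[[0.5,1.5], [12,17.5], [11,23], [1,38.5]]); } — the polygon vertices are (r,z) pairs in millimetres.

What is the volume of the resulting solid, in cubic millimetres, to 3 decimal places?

Volume = 5669.231 mm³

Profile (r,z), 4 vertices: (0.5,1.5) (12,17.5) (11,23) (1,38.5)
edge 0: (0.5,1.5)→(12,17.5)  cross = 0.5·17.5 − 12·1.5 = -9.2500; (r_i+r_j)·cross = 12.5·-9.2500 = -115.6250
edge 1: (12,17.5)→(11,23)  cross = 12·23 − 11·17.5 = 83.5000; (r_i+r_j)·cross = 23·83.5000 = 1920.5000
edge 2: (11,23)→(1,38.5)  cross = 11·38.5 − 1·23 = 400.5000; (r_i+r_j)·cross = 12·400.5000 = 4806.0000
edge 3: (1,38.5)→(0.5,1.5)  cross = 1·1.5 − 0.5·38.5 = -17.7500; (r_i+r_j)·cross = 1.5·-17.7500 = -26.6250
Σcross = 457.0000 → A = |Σcross|/2 = 228.5000 mm²
Σ(r_i+r_j)·cross = 6584.2500 → first moment M = |Σ|/6 = 1097.3750
R_c = M/A = 1097.3750/228.5000 = 4.8025 mm
θ = 296° = 5.166175 rad
V = θ·R_c·A = 5.166175·4.8025·228.5000 = 5669.231 mm³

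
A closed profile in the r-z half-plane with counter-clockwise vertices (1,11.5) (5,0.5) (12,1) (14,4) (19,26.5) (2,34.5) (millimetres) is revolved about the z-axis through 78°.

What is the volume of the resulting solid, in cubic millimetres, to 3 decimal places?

Volume = 5190.854 mm³

Profile (r,z), 6 vertices: (1,11.5) (5,0.5) (12,1) (14,4) (19,26.5) (2,34.5)
edge 0: (1,11.5)→(5,0.5)  cross = 1·0.5 − 5·11.5 = -57.0000; (r_i+r_j)·cross = 6·-57.0000 = -342.0000
edge 1: (5,0.5)→(12,1)  cross = 5·1 − 12·0.5 = -1.0000; (r_i+r_j)·cross = 17·-1.0000 = -17.0000
edge 2: (12,1)→(14,4)  cross = 12·4 − 14·1 = 34.0000; (r_i+r_j)·cross = 26·34.0000 = 884.0000
edge 3: (14,4)→(19,26.5)  cross = 14·26.5 − 19·4 = 295.0000; (r_i+r_j)·cross = 33·295.0000 = 9735.0000
edge 4: (19,26.5)→(2,34.5)  cross = 19·34.5 − 2·26.5 = 602.5000; (r_i+r_j)·cross = 21·602.5000 = 12652.5000
edge 5: (2,34.5)→(1,11.5)  cross = 2·11.5 − 1·34.5 = -11.5000; (r_i+r_j)·cross = 3·-11.5000 = -34.5000
Σcross = 862.0000 → A = |Σcross|/2 = 431.0000 mm²
Σ(r_i+r_j)·cross = 22878.0000 → first moment M = |Σ|/6 = 3813.0000
R_c = M/A = 3813.0000/431.0000 = 8.8469 mm
θ = 78° = 1.361357 rad
V = θ·R_c·A = 1.361357·8.8469·431.0000 = 5190.854 mm³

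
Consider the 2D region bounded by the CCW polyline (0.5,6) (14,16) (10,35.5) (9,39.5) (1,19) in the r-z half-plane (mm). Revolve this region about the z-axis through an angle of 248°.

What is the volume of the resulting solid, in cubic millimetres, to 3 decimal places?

Profile (r,z), 5 vertices: (0.5,6) (14,16) (10,35.5) (9,39.5) (1,19)
edge 0: (0.5,6)→(14,16)  cross = 0.5·16 − 14·6 = -76.0000; (r_i+r_j)·cross = 14.5·-76.0000 = -1102.0000
edge 1: (14,16)→(10,35.5)  cross = 14·35.5 − 10·16 = 337.0000; (r_i+r_j)·cross = 24·337.0000 = 8088.0000
edge 2: (10,35.5)→(9,39.5)  cross = 10·39.5 − 9·35.5 = 75.5000; (r_i+r_j)·cross = 19·75.5000 = 1434.5000
edge 3: (9,39.5)→(1,19)  cross = 9·19 − 1·39.5 = 131.5000; (r_i+r_j)·cross = 10·131.5000 = 1315.0000
edge 4: (1,19)→(0.5,6)  cross = 1·6 − 0.5·19 = -3.5000; (r_i+r_j)·cross = 1.5·-3.5000 = -5.2500
Σcross = 464.5000 → A = |Σcross|/2 = 232.2500 mm²
Σ(r_i+r_j)·cross = 9730.2500 → first moment M = |Σ|/6 = 1621.7083
R_c = M/A = 1621.7083/232.2500 = 6.9826 mm
θ = 248° = 4.328417 rad
V = θ·R_c·A = 4.328417·6.9826·232.2500 = 7019.429 mm³

Volume = 7019.429 mm³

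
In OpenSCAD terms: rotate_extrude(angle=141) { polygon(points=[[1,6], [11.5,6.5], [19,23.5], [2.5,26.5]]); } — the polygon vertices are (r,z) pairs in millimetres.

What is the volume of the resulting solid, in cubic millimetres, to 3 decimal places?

Volume = 5420.779 mm³

Profile (r,z), 4 vertices: (1,6) (11.5,6.5) (19,23.5) (2.5,26.5)
edge 0: (1,6)→(11.5,6.5)  cross = 1·6.5 − 11.5·6 = -62.5000; (r_i+r_j)·cross = 12.5·-62.5000 = -781.2500
edge 1: (11.5,6.5)→(19,23.5)  cross = 11.5·23.5 − 19·6.5 = 146.7500; (r_i+r_j)·cross = 30.5·146.7500 = 4475.8750
edge 2: (19,23.5)→(2.5,26.5)  cross = 19·26.5 − 2.5·23.5 = 444.7500; (r_i+r_j)·cross = 21.5·444.7500 = 9562.1250
edge 3: (2.5,26.5)→(1,6)  cross = 2.5·6 − 1·26.5 = -11.5000; (r_i+r_j)·cross = 3.5·-11.5000 = -40.2500
Σcross = 517.5000 → A = |Σcross|/2 = 258.7500 mm²
Σ(r_i+r_j)·cross = 13216.5000 → first moment M = |Σ|/6 = 2202.7500
R_c = M/A = 2202.7500/258.7500 = 8.5130 mm
θ = 141° = 2.460914 rad
V = θ·R_c·A = 2.460914·8.5130·258.7500 = 5420.779 mm³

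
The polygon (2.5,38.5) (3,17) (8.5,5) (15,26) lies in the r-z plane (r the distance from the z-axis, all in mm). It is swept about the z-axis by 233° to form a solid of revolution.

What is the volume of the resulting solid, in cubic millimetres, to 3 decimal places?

Volume = 7122.680 mm³

Profile (r,z), 4 vertices: (2.5,38.5) (3,17) (8.5,5) (15,26)
edge 0: (2.5,38.5)→(3,17)  cross = 2.5·17 − 3·38.5 = -73.0000; (r_i+r_j)·cross = 5.5·-73.0000 = -401.5000
edge 1: (3,17)→(8.5,5)  cross = 3·5 − 8.5·17 = -129.5000; (r_i+r_j)·cross = 11.5·-129.5000 = -1489.2500
edge 2: (8.5,5)→(15,26)  cross = 8.5·26 − 15·5 = 146.0000; (r_i+r_j)·cross = 23.5·146.0000 = 3431.0000
edge 3: (15,26)→(2.5,38.5)  cross = 15·38.5 − 2.5·26 = 512.5000; (r_i+r_j)·cross = 17.5·512.5000 = 8968.7500
Σcross = 456.0000 → A = |Σcross|/2 = 228.0000 mm²
Σ(r_i+r_j)·cross = 10509.0000 → first moment M = |Σ|/6 = 1751.5000
R_c = M/A = 1751.5000/228.0000 = 7.6820 mm
θ = 233° = 4.066617 rad
V = θ·R_c·A = 4.066617·7.6820·228.0000 = 7122.680 mm³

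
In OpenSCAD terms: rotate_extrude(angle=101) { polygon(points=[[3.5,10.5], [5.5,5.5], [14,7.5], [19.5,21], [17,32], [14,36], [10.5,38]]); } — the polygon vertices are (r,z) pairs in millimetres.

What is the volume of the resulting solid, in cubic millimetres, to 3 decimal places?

Volume = 6519.357 mm³

Profile (r,z), 7 vertices: (3.5,10.5) (5.5,5.5) (14,7.5) (19.5,21) (17,32) (14,36) (10.5,38)
edge 0: (3.5,10.5)→(5.5,5.5)  cross = 3.5·5.5 − 5.5·10.5 = -38.5000; (r_i+r_j)·cross = 9·-38.5000 = -346.5000
edge 1: (5.5,5.5)→(14,7.5)  cross = 5.5·7.5 − 14·5.5 = -35.7500; (r_i+r_j)·cross = 19.5·-35.7500 = -697.1250
edge 2: (14,7.5)→(19.5,21)  cross = 14·21 − 19.5·7.5 = 147.7500; (r_i+r_j)·cross = 33.5·147.7500 = 4949.6250
edge 3: (19.5,21)→(17,32)  cross = 19.5·32 − 17·21 = 267.0000; (r_i+r_j)·cross = 36.5·267.0000 = 9745.5000
edge 4: (17,32)→(14,36)  cross = 17·36 − 14·32 = 164.0000; (r_i+r_j)·cross = 31·164.0000 = 5084.0000
edge 5: (14,36)→(10.5,38)  cross = 14·38 − 10.5·36 = 154.0000; (r_i+r_j)·cross = 24.5·154.0000 = 3773.0000
edge 6: (10.5,38)→(3.5,10.5)  cross = 10.5·10.5 − 3.5·38 = -22.7500; (r_i+r_j)·cross = 14·-22.7500 = -318.5000
Σcross = 635.7500 → A = |Σcross|/2 = 317.8750 mm²
Σ(r_i+r_j)·cross = 22190.0000 → first moment M = |Σ|/6 = 3698.3333
R_c = M/A = 3698.3333/317.8750 = 11.6346 mm
θ = 101° = 1.762783 rad
V = θ·R_c·A = 1.762783·11.6346·317.8750 = 6519.357 mm³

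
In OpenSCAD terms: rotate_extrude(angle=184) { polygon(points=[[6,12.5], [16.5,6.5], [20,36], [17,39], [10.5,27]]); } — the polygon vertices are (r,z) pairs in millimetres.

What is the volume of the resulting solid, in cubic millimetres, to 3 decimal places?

Volume = 10834.614 mm³

Profile (r,z), 5 vertices: (6,12.5) (16.5,6.5) (20,36) (17,39) (10.5,27)
edge 0: (6,12.5)→(16.5,6.5)  cross = 6·6.5 − 16.5·12.5 = -167.2500; (r_i+r_j)·cross = 22.5·-167.2500 = -3763.1250
edge 1: (16.5,6.5)→(20,36)  cross = 16.5·36 − 20·6.5 = 464.0000; (r_i+r_j)·cross = 36.5·464.0000 = 16936.0000
edge 2: (20,36)→(17,39)  cross = 20·39 − 17·36 = 168.0000; (r_i+r_j)·cross = 37·168.0000 = 6216.0000
edge 3: (17,39)→(10.5,27)  cross = 17·27 − 10.5·39 = 49.5000; (r_i+r_j)·cross = 27.5·49.5000 = 1361.2500
edge 4: (10.5,27)→(6,12.5)  cross = 10.5·12.5 − 6·27 = -30.7500; (r_i+r_j)·cross = 16.5·-30.7500 = -507.3750
Σcross = 483.5000 → A = |Σcross|/2 = 241.7500 mm²
Σ(r_i+r_j)·cross = 20242.7500 → first moment M = |Σ|/6 = 3373.7917
R_c = M/A = 3373.7917/241.7500 = 13.9557 mm
θ = 184° = 3.211406 rad
V = θ·R_c·A = 3.211406·13.9557·241.7500 = 10834.614 mm³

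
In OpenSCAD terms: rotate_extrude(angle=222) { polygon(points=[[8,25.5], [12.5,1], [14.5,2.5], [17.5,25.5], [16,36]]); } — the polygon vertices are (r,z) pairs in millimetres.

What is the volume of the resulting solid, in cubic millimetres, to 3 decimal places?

Volume = 9577.361 mm³

Profile (r,z), 5 vertices: (8,25.5) (12.5,1) (14.5,2.5) (17.5,25.5) (16,36)
edge 0: (8,25.5)→(12.5,1)  cross = 8·1 − 12.5·25.5 = -310.7500; (r_i+r_j)·cross = 20.5·-310.7500 = -6370.3750
edge 1: (12.5,1)→(14.5,2.5)  cross = 12.5·2.5 − 14.5·1 = 16.7500; (r_i+r_j)·cross = 27·16.7500 = 452.2500
edge 2: (14.5,2.5)→(17.5,25.5)  cross = 14.5·25.5 − 17.5·2.5 = 326.0000; (r_i+r_j)·cross = 32·326.0000 = 10432.0000
edge 3: (17.5,25.5)→(16,36)  cross = 17.5·36 − 16·25.5 = 222.0000; (r_i+r_j)·cross = 33.5·222.0000 = 7437.0000
edge 4: (16,36)→(8,25.5)  cross = 16·25.5 − 8·36 = 120.0000; (r_i+r_j)·cross = 24·120.0000 = 2880.0000
Σcross = 374.0000 → A = |Σcross|/2 = 187.0000 mm²
Σ(r_i+r_j)·cross = 14830.8750 → first moment M = |Σ|/6 = 2471.8125
R_c = M/A = 2471.8125/187.0000 = 13.2182 mm
θ = 222° = 3.874631 rad
V = θ·R_c·A = 3.874631·13.2182·187.0000 = 9577.361 mm³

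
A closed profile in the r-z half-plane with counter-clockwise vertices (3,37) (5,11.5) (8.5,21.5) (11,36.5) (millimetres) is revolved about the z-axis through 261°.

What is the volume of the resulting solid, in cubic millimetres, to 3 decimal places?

Profile (r,z), 4 vertices: (3,37) (5,11.5) (8.5,21.5) (11,36.5)
edge 0: (3,37)→(5,11.5)  cross = 3·11.5 − 5·37 = -150.5000; (r_i+r_j)·cross = 8·-150.5000 = -1204.0000
edge 1: (5,11.5)→(8.5,21.5)  cross = 5·21.5 − 8.5·11.5 = 9.7500; (r_i+r_j)·cross = 13.5·9.7500 = 131.6250
edge 2: (8.5,21.5)→(11,36.5)  cross = 8.5·36.5 − 11·21.5 = 73.7500; (r_i+r_j)·cross = 19.5·73.7500 = 1438.1250
edge 3: (11,36.5)→(3,37)  cross = 11·37 − 3·36.5 = 297.5000; (r_i+r_j)·cross = 14·297.5000 = 4165.0000
Σcross = 230.5000 → A = |Σcross|/2 = 115.2500 mm²
Σ(r_i+r_j)·cross = 4530.7500 → first moment M = |Σ|/6 = 755.1250
R_c = M/A = 755.1250/115.2500 = 6.5521 mm
θ = 261° = 4.555309 rad
V = θ·R_c·A = 4.555309·6.5521·115.2500 = 3439.828 mm³

Volume = 3439.828 mm³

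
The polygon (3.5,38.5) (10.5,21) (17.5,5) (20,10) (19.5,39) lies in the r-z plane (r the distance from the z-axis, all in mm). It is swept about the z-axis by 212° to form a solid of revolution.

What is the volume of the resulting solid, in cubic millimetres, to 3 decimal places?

Volume = 16402.072 mm³

Profile (r,z), 5 vertices: (3.5,38.5) (10.5,21) (17.5,5) (20,10) (19.5,39)
edge 0: (3.5,38.5)→(10.5,21)  cross = 3.5·21 − 10.5·38.5 = -330.7500; (r_i+r_j)·cross = 14·-330.7500 = -4630.5000
edge 1: (10.5,21)→(17.5,5)  cross = 10.5·5 − 17.5·21 = -315.0000; (r_i+r_j)·cross = 28·-315.0000 = -8820.0000
edge 2: (17.5,5)→(20,10)  cross = 17.5·10 − 20·5 = 75.0000; (r_i+r_j)·cross = 37.5·75.0000 = 2812.5000
edge 3: (20,10)→(19.5,39)  cross = 20·39 − 19.5·10 = 585.0000; (r_i+r_j)·cross = 39.5·585.0000 = 23107.5000
edge 4: (19.5,39)→(3.5,38.5)  cross = 19.5·38.5 − 3.5·39 = 614.2500; (r_i+r_j)·cross = 23·614.2500 = 14127.7500
Σcross = 628.5000 → A = |Σcross|/2 = 314.2500 mm²
Σ(r_i+r_j)·cross = 26597.2500 → first moment M = |Σ|/6 = 4432.8750
R_c = M/A = 4432.8750/314.2500 = 14.1062 mm
θ = 212° = 3.700098 rad
V = θ·R_c·A = 3.700098·14.1062·314.2500 = 16402.072 mm³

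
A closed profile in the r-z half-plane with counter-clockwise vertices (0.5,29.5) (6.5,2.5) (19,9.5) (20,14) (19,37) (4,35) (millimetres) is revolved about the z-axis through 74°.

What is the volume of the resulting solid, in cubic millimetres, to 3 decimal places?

Profile (r,z), 6 vertices: (0.5,29.5) (6.5,2.5) (19,9.5) (20,14) (19,37) (4,35)
edge 0: (0.5,29.5)→(6.5,2.5)  cross = 0.5·2.5 − 6.5·29.5 = -190.5000; (r_i+r_j)·cross = 7·-190.5000 = -1333.5000
edge 1: (6.5,2.5)→(19,9.5)  cross = 6.5·9.5 − 19·2.5 = 14.2500; (r_i+r_j)·cross = 25.5·14.2500 = 363.3750
edge 2: (19,9.5)→(20,14)  cross = 19·14 − 20·9.5 = 76.0000; (r_i+r_j)·cross = 39·76.0000 = 2964.0000
edge 3: (20,14)→(19,37)  cross = 20·37 − 19·14 = 474.0000; (r_i+r_j)·cross = 39·474.0000 = 18486.0000
edge 4: (19,37)→(4,35)  cross = 19·35 − 4·37 = 517.0000; (r_i+r_j)·cross = 23·517.0000 = 11891.0000
edge 5: (4,35)→(0.5,29.5)  cross = 4·29.5 − 0.5·35 = 100.5000; (r_i+r_j)·cross = 4.5·100.5000 = 452.2500
Σcross = 991.2500 → A = |Σcross|/2 = 495.6250 mm²
Σ(r_i+r_j)·cross = 32823.1250 → first moment M = |Σ|/6 = 5470.5208
R_c = M/A = 5470.5208/495.6250 = 11.0376 mm
θ = 74° = 1.291544 rad
V = θ·R_c·A = 1.291544·11.0376·495.6250 = 7065.416 mm³

Volume = 7065.416 mm³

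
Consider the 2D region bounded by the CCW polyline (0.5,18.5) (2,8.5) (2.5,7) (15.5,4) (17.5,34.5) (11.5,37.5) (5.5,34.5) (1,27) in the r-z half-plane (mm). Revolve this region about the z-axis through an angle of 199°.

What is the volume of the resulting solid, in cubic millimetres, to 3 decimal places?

Volume = 14449.547 mm³

Profile (r,z), 8 vertices: (0.5,18.5) (2,8.5) (2.5,7) (15.5,4) (17.5,34.5) (11.5,37.5) (5.5,34.5) (1,27)
edge 0: (0.5,18.5)→(2,8.5)  cross = 0.5·8.5 − 2·18.5 = -32.7500; (r_i+r_j)·cross = 2.5·-32.7500 = -81.8750
edge 1: (2,8.5)→(2.5,7)  cross = 2·7 − 2.5·8.5 = -7.2500; (r_i+r_j)·cross = 4.5·-7.2500 = -32.6250
edge 2: (2.5,7)→(15.5,4)  cross = 2.5·4 − 15.5·7 = -98.5000; (r_i+r_j)·cross = 18·-98.5000 = -1773.0000
edge 3: (15.5,4)→(17.5,34.5)  cross = 15.5·34.5 − 17.5·4 = 464.7500; (r_i+r_j)·cross = 33·464.7500 = 15336.7500
edge 4: (17.5,34.5)→(11.5,37.5)  cross = 17.5·37.5 − 11.5·34.5 = 259.5000; (r_i+r_j)·cross = 29·259.5000 = 7525.5000
edge 5: (11.5,37.5)→(5.5,34.5)  cross = 11.5·34.5 − 5.5·37.5 = 190.5000; (r_i+r_j)·cross = 17·190.5000 = 3238.5000
edge 6: (5.5,34.5)→(1,27)  cross = 5.5·27 − 1·34.5 = 114.0000; (r_i+r_j)·cross = 6.5·114.0000 = 741.0000
edge 7: (1,27)→(0.5,18.5)  cross = 1·18.5 − 0.5·27 = 5.0000; (r_i+r_j)·cross = 1.5·5.0000 = 7.5000
Σcross = 895.2500 → A = |Σcross|/2 = 447.6250 mm²
Σ(r_i+r_j)·cross = 24961.7500 → first moment M = |Σ|/6 = 4160.2917
R_c = M/A = 4160.2917/447.6250 = 9.2941 mm
θ = 199° = 3.473205 rad
V = θ·R_c·A = 3.473205·9.2941·447.6250 = 14449.547 mm³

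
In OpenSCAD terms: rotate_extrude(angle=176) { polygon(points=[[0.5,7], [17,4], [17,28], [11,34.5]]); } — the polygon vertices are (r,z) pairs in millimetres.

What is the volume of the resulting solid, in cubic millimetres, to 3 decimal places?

Profile (r,z), 4 vertices: (0.5,7) (17,4) (17,28) (11,34.5)
edge 0: (0.5,7)→(17,4)  cross = 0.5·4 − 17·7 = -117.0000; (r_i+r_j)·cross = 17.5·-117.0000 = -2047.5000
edge 1: (17,4)→(17,28)  cross = 17·28 − 17·4 = 408.0000; (r_i+r_j)·cross = 34·408.0000 = 13872.0000
edge 2: (17,28)→(11,34.5)  cross = 17·34.5 − 11·28 = 278.5000; (r_i+r_j)·cross = 28·278.5000 = 7798.0000
edge 3: (11,34.5)→(0.5,7)  cross = 11·7 − 0.5·34.5 = 59.7500; (r_i+r_j)·cross = 11.5·59.7500 = 687.1250
Σcross = 629.2500 → A = |Σcross|/2 = 314.6250 mm²
Σ(r_i+r_j)·cross = 20309.6250 → first moment M = |Σ|/6 = 3384.9375
R_c = M/A = 3384.9375/314.6250 = 10.7586 mm
θ = 176° = 3.071779 rad
V = θ·R_c·A = 3.071779·10.7586·314.6250 = 10397.782 mm³

Volume = 10397.782 mm³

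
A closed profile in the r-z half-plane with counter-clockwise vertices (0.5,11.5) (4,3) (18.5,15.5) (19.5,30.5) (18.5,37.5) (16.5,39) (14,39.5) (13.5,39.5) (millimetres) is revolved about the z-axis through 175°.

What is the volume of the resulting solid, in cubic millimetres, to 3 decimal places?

Volume = 12985.850 mm³

Profile (r,z), 8 vertices: (0.5,11.5) (4,3) (18.5,15.5) (19.5,30.5) (18.5,37.5) (16.5,39) (14,39.5) (13.5,39.5)
edge 0: (0.5,11.5)→(4,3)  cross = 0.5·3 − 4·11.5 = -44.5000; (r_i+r_j)·cross = 4.5·-44.5000 = -200.2500
edge 1: (4,3)→(18.5,15.5)  cross = 4·15.5 − 18.5·3 = 6.5000; (r_i+r_j)·cross = 22.5·6.5000 = 146.2500
edge 2: (18.5,15.5)→(19.5,30.5)  cross = 18.5·30.5 − 19.5·15.5 = 262.0000; (r_i+r_j)·cross = 38·262.0000 = 9956.0000
edge 3: (19.5,30.5)→(18.5,37.5)  cross = 19.5·37.5 − 18.5·30.5 = 167.0000; (r_i+r_j)·cross = 38·167.0000 = 6346.0000
edge 4: (18.5,37.5)→(16.5,39)  cross = 18.5·39 − 16.5·37.5 = 102.7500; (r_i+r_j)·cross = 35·102.7500 = 3596.2500
edge 5: (16.5,39)→(14,39.5)  cross = 16.5·39.5 − 14·39 = 105.7500; (r_i+r_j)·cross = 30.5·105.7500 = 3225.3750
edge 6: (14,39.5)→(13.5,39.5)  cross = 14·39.5 − 13.5·39.5 = 19.7500; (r_i+r_j)·cross = 27.5·19.7500 = 543.1250
edge 7: (13.5,39.5)→(0.5,11.5)  cross = 13.5·11.5 − 0.5·39.5 = 135.5000; (r_i+r_j)·cross = 14·135.5000 = 1897.0000
Σcross = 754.7500 → A = |Σcross|/2 = 377.3750 mm²
Σ(r_i+r_j)·cross = 25509.7500 → first moment M = |Σ|/6 = 4251.6250
R_c = M/A = 4251.6250/377.3750 = 11.2663 mm
θ = 175° = 3.054326 rad
V = θ·R_c·A = 3.054326·11.2663·377.3750 = 12985.850 mm³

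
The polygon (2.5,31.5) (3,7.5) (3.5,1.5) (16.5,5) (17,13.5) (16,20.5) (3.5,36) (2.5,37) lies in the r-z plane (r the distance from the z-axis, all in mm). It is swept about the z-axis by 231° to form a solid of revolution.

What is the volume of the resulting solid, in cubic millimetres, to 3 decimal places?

Volume = 12286.806 mm³

Profile (r,z), 8 vertices: (2.5,31.5) (3,7.5) (3.5,1.5) (16.5,5) (17,13.5) (16,20.5) (3.5,36) (2.5,37)
edge 0: (2.5,31.5)→(3,7.5)  cross = 2.5·7.5 − 3·31.5 = -75.7500; (r_i+r_j)·cross = 5.5·-75.7500 = -416.6250
edge 1: (3,7.5)→(3.5,1.5)  cross = 3·1.5 − 3.5·7.5 = -21.7500; (r_i+r_j)·cross = 6.5·-21.7500 = -141.3750
edge 2: (3.5,1.5)→(16.5,5)  cross = 3.5·5 − 16.5·1.5 = -7.2500; (r_i+r_j)·cross = 20·-7.2500 = -145.0000
edge 3: (16.5,5)→(17,13.5)  cross = 16.5·13.5 − 17·5 = 137.7500; (r_i+r_j)·cross = 33.5·137.7500 = 4614.6250
edge 4: (17,13.5)→(16,20.5)  cross = 17·20.5 − 16·13.5 = 132.5000; (r_i+r_j)·cross = 33·132.5000 = 4372.5000
edge 5: (16,20.5)→(3.5,36)  cross = 16·36 − 3.5·20.5 = 504.2500; (r_i+r_j)·cross = 19.5·504.2500 = 9832.8750
edge 6: (3.5,36)→(2.5,37)  cross = 3.5·37 − 2.5·36 = 39.5000; (r_i+r_j)·cross = 6·39.5000 = 237.0000
edge 7: (2.5,37)→(2.5,31.5)  cross = 2.5·31.5 − 2.5·37 = -13.7500; (r_i+r_j)·cross = 5·-13.7500 = -68.7500
Σcross = 695.5000 → A = |Σcross|/2 = 347.7500 mm²
Σ(r_i+r_j)·cross = 18285.2500 → first moment M = |Σ|/6 = 3047.5417
R_c = M/A = 3047.5417/347.7500 = 8.7636 mm
θ = 231° = 4.031711 rad
V = θ·R_c·A = 4.031711·8.7636·347.7500 = 12286.806 mm³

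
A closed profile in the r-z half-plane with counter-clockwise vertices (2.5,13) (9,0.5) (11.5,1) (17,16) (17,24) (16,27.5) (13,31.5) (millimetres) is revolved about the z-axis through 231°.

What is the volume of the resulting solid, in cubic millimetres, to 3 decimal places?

Profile (r,z), 7 vertices: (2.5,13) (9,0.5) (11.5,1) (17,16) (17,24) (16,27.5) (13,31.5)
edge 0: (2.5,13)→(9,0.5)  cross = 2.5·0.5 − 9·13 = -115.7500; (r_i+r_j)·cross = 11.5·-115.7500 = -1331.1250
edge 1: (9,0.5)→(11.5,1)  cross = 9·1 − 11.5·0.5 = 3.2500; (r_i+r_j)·cross = 20.5·3.2500 = 66.6250
edge 2: (11.5,1)→(17,16)  cross = 11.5·16 − 17·1 = 167.0000; (r_i+r_j)·cross = 28.5·167.0000 = 4759.5000
edge 3: (17,16)→(17,24)  cross = 17·24 − 17·16 = 136.0000; (r_i+r_j)·cross = 34·136.0000 = 4624.0000
edge 4: (17,24)→(16,27.5)  cross = 17·27.5 − 16·24 = 83.5000; (r_i+r_j)·cross = 33·83.5000 = 2755.5000
edge 5: (16,27.5)→(13,31.5)  cross = 16·31.5 − 13·27.5 = 146.5000; (r_i+r_j)·cross = 29·146.5000 = 4248.5000
edge 6: (13,31.5)→(2.5,13)  cross = 13·13 − 2.5·31.5 = 90.2500; (r_i+r_j)·cross = 15.5·90.2500 = 1398.8750
Σcross = 510.7500 → A = |Σcross|/2 = 255.3750 mm²
Σ(r_i+r_j)·cross = 16521.8750 → first moment M = |Σ|/6 = 2753.6458
R_c = M/A = 2753.6458/255.3750 = 10.7828 mm
θ = 231° = 4.031711 rad
V = θ·R_c·A = 4.031711·10.7828·255.3750 = 11101.903 mm³

Volume = 11101.903 mm³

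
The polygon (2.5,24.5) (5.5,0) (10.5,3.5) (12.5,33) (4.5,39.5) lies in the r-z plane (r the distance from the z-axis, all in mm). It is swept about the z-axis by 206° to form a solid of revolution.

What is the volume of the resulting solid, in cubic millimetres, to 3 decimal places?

Volume = 7276.446 mm³

Profile (r,z), 5 vertices: (2.5,24.5) (5.5,0) (10.5,3.5) (12.5,33) (4.5,39.5)
edge 0: (2.5,24.5)→(5.5,0)  cross = 2.5·0 − 5.5·24.5 = -134.7500; (r_i+r_j)·cross = 8·-134.7500 = -1078.0000
edge 1: (5.5,0)→(10.5,3.5)  cross = 5.5·3.5 − 10.5·0 = 19.2500; (r_i+r_j)·cross = 16·19.2500 = 308.0000
edge 2: (10.5,3.5)→(12.5,33)  cross = 10.5·33 − 12.5·3.5 = 302.7500; (r_i+r_j)·cross = 23·302.7500 = 6963.2500
edge 3: (12.5,33)→(4.5,39.5)  cross = 12.5·39.5 − 4.5·33 = 345.2500; (r_i+r_j)·cross = 17·345.2500 = 5869.2500
edge 4: (4.5,39.5)→(2.5,24.5)  cross = 4.5·24.5 − 2.5·39.5 = 11.5000; (r_i+r_j)·cross = 7·11.5000 = 80.5000
Σcross = 544.0000 → A = |Σcross|/2 = 272.0000 mm²
Σ(r_i+r_j)·cross = 12143.0000 → first moment M = |Σ|/6 = 2023.8333
R_c = M/A = 2023.8333/272.0000 = 7.4406 mm
θ = 206° = 3.595378 rad
V = θ·R_c·A = 3.595378·7.4406·272.0000 = 7276.446 mm³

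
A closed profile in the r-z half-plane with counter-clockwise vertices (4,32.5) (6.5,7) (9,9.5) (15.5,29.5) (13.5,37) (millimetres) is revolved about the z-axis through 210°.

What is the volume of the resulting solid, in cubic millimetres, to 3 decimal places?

Volume = 6795.265 mm³

Profile (r,z), 5 vertices: (4,32.5) (6.5,7) (9,9.5) (15.5,29.5) (13.5,37)
edge 0: (4,32.5)→(6.5,7)  cross = 4·7 − 6.5·32.5 = -183.2500; (r_i+r_j)·cross = 10.5·-183.2500 = -1924.1250
edge 1: (6.5,7)→(9,9.5)  cross = 6.5·9.5 − 9·7 = -1.2500; (r_i+r_j)·cross = 15.5·-1.2500 = -19.3750
edge 2: (9,9.5)→(15.5,29.5)  cross = 9·29.5 − 15.5·9.5 = 118.2500; (r_i+r_j)·cross = 24.5·118.2500 = 2897.1250
edge 3: (15.5,29.5)→(13.5,37)  cross = 15.5·37 − 13.5·29.5 = 175.2500; (r_i+r_j)·cross = 29·175.2500 = 5082.2500
edge 4: (13.5,37)→(4,32.5)  cross = 13.5·32.5 − 4·37 = 290.7500; (r_i+r_j)·cross = 17.5·290.7500 = 5088.1250
Σcross = 399.7500 → A = |Σcross|/2 = 199.8750 mm²
Σ(r_i+r_j)·cross = 11124.0000 → first moment M = |Σ|/6 = 1854.0000
R_c = M/A = 1854.0000/199.8750 = 9.2758 mm
θ = 210° = 3.665191 rad
V = θ·R_c·A = 3.665191·9.2758·199.8750 = 6795.265 mm³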